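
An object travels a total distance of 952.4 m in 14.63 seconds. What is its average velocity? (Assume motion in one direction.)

v_avg = Δd / Δt = 952.4 / 14.63 = 65.1 m/s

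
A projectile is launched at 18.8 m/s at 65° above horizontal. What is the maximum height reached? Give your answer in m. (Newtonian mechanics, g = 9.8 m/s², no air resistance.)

H = v₀² × sin²(θ) / (2g) = 18.8² × sin(65°)² / (2 × 9.8) = 353.44 × 0.821394 / 19.6 = 14.81 m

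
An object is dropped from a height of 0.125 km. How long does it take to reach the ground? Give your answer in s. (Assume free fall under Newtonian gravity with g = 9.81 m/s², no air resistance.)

h = 0.125 km × 1000.0 = 125.0 m
t = √(2h/g) = √(2 × 125.0 / 9.81) = 5.048 s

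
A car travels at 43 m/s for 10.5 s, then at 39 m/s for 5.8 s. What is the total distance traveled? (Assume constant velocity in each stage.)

d₁ = v₁t₁ = 43 × 10.5 = 451.5 m
d₂ = v₂t₂ = 39 × 5.8 = 226.2 m
d_total = 451.5 + 226.2 = 677.7 m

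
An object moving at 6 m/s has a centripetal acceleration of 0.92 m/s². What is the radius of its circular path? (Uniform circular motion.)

r = v²/a_c = 6²/0.92 = 39.13 m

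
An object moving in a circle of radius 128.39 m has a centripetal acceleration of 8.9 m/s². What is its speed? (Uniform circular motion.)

v = √(a_c × r) = √(8.9 × 128.39) = 33.8 m/s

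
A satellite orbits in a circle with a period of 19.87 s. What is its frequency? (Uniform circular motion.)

f = 1/T = 1/19.87 = 0.0503 Hz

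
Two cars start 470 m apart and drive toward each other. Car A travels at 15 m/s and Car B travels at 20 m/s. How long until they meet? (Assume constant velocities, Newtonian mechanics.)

Combined speed: v_combined = 15 + 20 = 35 m/s
Time to meet: t = d/v_combined = 470/35 = 13.43 s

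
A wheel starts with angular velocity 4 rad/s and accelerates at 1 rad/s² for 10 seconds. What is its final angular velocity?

ω = ω₀ + αt = 4 + 1 × 10 = 14 rad/s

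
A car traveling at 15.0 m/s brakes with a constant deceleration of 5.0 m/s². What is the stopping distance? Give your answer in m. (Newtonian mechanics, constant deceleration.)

d = v₀² / (2a) = 15.0² / (2 × 5.0) = 225.0 / 10.0 = 22.5 m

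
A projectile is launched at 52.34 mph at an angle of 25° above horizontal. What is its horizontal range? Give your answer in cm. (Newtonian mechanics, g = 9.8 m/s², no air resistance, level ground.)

v₀ = 52.34 mph × 0.44704 = 23.3981 m/s
R = v₀² × sin(2θ) / g = 23.3981² × sin(2 × 25°) / 9.8 = 547.471 × 0.766044 / 9.8 = 42.7946 m
R = 42.7946 m / 0.01 = 4279 cm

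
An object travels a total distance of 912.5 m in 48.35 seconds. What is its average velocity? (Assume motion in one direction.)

v_avg = Δd / Δt = 912.5 / 48.35 = 18.87 m/s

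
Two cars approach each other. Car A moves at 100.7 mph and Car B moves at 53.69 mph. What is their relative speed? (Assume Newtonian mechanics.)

v_rel = v_A + v_B = 100.7 + 53.69 = 154.39 mph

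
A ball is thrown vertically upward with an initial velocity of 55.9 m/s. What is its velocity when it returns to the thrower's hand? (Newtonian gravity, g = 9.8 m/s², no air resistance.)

By conservation of energy (no air resistance), the ball returns to the throw height with the same speed as launch, but directed downward.
|v_ground| = v₀ = 55.9 m/s
v_ground = 55.9 m/s (downward)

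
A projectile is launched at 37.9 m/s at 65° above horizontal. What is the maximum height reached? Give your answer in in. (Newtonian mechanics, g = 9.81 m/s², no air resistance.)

H = v₀² × sin²(θ) / (2g) = 37.9² × sin(65°)² / (2 × 9.81) = 1436.41 × 0.821394 / 19.62 = 60.1355 m
H = 60.1355 m / 0.0254 = 2368 in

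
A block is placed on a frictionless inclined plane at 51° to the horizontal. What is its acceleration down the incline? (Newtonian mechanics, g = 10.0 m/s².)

a = g sin(θ) = 10.0 × sin(51°) = 10.0 × 0.7771 = 7.77 m/s²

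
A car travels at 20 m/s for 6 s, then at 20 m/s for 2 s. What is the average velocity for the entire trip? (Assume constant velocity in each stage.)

d₁ = v₁t₁ = 20 × 6 = 120 m
d₂ = v₂t₂ = 20 × 2 = 40 m
d_total = 160 m, t_total = 8 s
v_avg = d_total/t_total = 160/8 = 20.0 m/s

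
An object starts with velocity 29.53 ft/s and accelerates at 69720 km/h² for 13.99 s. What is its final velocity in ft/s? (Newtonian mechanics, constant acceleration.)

v₀ = 29.53 ft/s × 0.3048 = 9.00074 m/s
a = 69720 km/h² × 7.716049382716049e-05 = 5.37963 m/s²
v = v₀ + a × t = 9.00074 + 5.37963 × 13.99 = 84.2618 m/s
v = 84.2618 m/s / 0.3048 = 276.4 ft/s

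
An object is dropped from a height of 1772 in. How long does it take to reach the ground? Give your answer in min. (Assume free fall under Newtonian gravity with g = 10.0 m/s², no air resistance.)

h = 1772 in × 0.0254 = 45.0088 m
t = √(2h/g) = √(2 × 45.0088 / 10.0) = 3.00029 s
t = 3.00029 s / 60.0 = 0.05 min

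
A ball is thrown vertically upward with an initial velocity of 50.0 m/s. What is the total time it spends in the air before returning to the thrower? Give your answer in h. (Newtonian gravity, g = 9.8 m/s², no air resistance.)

t_total = 2 × v₀ / g = 2 × 50.0 / 9.8 = 10.2041 s
t_total = 10.2041 s / 3600.0 = 0.002834 h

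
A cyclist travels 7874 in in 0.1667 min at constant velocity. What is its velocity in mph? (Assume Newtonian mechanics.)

d = 7874 in × 0.0254 = 200.0 m
t = 0.1667 min × 60.0 = 10.002 s
v = d / t = 200.0 / 10.002 = 19.996 m/s
v = 19.996 m/s / 0.44704 = 44.73 mph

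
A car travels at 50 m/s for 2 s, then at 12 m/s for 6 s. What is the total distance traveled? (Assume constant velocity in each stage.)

d₁ = v₁t₁ = 50 × 2 = 100 m
d₂ = v₂t₂ = 12 × 6 = 72 m
d_total = 100 + 72 = 172 m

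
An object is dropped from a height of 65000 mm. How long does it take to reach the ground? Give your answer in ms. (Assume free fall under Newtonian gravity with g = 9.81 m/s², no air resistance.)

h = 65000 mm × 0.001 = 65.0 m
t = √(2h/g) = √(2 × 65.0 / 9.81) = 3.6403 s
t = 3.6403 s / 0.001 = 3640 ms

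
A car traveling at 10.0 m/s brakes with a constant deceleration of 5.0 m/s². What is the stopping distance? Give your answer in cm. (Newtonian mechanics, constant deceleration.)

d = v₀² / (2a) = 10.0² / (2 × 5.0) = 100.0 / 10.0 = 10.0 m
d = 10.0 m / 0.01 = 1000 cm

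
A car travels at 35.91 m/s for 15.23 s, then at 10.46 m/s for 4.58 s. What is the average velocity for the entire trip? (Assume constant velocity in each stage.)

d₁ = v₁t₁ = 35.91 × 15.23 = 546.9093 m
d₂ = v₂t₂ = 10.46 × 4.58 = 47.9068 m
d_total = 594.8161 m, t_total = 19.81 s
v_avg = d_total/t_total = 594.8161/19.81 = 30.03 m/s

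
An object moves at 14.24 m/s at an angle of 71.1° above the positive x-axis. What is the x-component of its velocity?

vₓ = v cos(θ) = 14.24 × cos(71.1°) = 4.61 m/s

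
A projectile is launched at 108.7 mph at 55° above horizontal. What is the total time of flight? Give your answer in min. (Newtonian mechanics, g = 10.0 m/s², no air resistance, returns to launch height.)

v₀ = 108.7 mph × 0.44704 = 48.5932 m/s
T = 2 × v₀ × sin(θ) / g = 2 × 48.5932 × sin(55°) / 10.0 = 2 × 48.5932 × 0.819152 / 10.0 = 7.96104 s
T = 7.96104 s / 60.0 = 0.1327 min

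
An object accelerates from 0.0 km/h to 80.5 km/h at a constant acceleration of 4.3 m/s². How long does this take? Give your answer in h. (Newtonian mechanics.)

v₀ = 0.0 km/h × 0.2777777777777778 = 0.0 m/s
v = 80.5 km/h × 0.2777777777777778 = 22.3611 m/s
t = (v - v₀) / a = (22.3611 - 0.0) / 4.3 = 5.20026 s
t = 5.20026 s / 3600.0 = 0.001445 h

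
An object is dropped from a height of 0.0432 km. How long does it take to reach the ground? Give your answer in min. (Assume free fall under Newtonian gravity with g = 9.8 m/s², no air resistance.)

h = 0.0432 km × 1000.0 = 43.2 m
t = √(2h/g) = √(2 × 43.2 / 9.8) = 2.96923 s
t = 2.96923 s / 60.0 = 0.04949 min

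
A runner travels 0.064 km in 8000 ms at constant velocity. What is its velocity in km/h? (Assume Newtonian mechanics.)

d = 0.064 km × 1000.0 = 64.0 m
t = 8000 ms × 0.001 = 8.0 s
v = d / t = 64.0 / 8.0 = 8.0 m/s
v = 8.0 m/s / 0.2777777777777778 = 28.8 km/h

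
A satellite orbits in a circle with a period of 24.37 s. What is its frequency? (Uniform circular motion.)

f = 1/T = 1/24.37 = 0.041 Hz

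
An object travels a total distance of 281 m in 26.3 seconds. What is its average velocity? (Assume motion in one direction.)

v_avg = Δd / Δt = 281 / 26.3 = 10.68 m/s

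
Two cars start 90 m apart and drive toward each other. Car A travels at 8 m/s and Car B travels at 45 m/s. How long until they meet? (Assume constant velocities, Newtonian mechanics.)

Combined speed: v_combined = 8 + 45 = 53 m/s
Time to meet: t = d/v_combined = 90/53 = 1.7 s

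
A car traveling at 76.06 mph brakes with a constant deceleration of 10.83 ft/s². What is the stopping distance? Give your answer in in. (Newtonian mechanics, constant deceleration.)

v₀ = 76.06 mph × 0.44704 = 34.0019 m/s
a = 10.83 ft/s² × 0.3048 = 3.30098 m/s²
d = v₀² / (2a) = 34.0019² / (2 × 3.30098) = 1156.13 / 6.60196 = 175.119 m
d = 175.119 m / 0.0254 = 6894 in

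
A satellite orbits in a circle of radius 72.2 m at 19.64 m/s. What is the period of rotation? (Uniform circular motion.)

T = 2πr/v = 2π×72.2/19.64 = 23.1 s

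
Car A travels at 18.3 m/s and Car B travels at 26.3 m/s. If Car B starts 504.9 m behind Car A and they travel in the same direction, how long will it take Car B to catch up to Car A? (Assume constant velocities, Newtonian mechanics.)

Relative speed: v_rel = 26.3 - 18.3 = 8.0 m/s
Time to catch: t = d₀/v_rel = 504.9/8.0 = 63.11 s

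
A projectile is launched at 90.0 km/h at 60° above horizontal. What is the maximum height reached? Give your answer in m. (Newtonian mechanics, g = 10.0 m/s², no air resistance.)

v₀ = 90.0 km/h × 0.2777777777777778 = 25.0 m/s
H = v₀² × sin²(θ) / (2g) = 25.0² × sin(60°)² / (2 × 10.0) = 625.0 × 0.75 / 20.0 = 23.44 m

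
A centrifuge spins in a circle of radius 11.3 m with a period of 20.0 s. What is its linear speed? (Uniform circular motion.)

v = 2πr/T = 2π×11.3/20.0 = 3.55 m/s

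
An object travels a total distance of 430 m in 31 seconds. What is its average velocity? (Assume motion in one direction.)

v_avg = Δd / Δt = 430 / 31 = 13.87 m/s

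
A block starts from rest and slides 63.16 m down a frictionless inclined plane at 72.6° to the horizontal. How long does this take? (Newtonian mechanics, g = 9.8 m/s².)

a = g sin(θ) = 9.8 × sin(72.6°) = 9.3516 m/s²
t = √(2d/a) = √(2 × 63.16 / 9.3516) = 3.68 s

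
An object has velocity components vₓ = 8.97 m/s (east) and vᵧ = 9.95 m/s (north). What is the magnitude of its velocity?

|v| = √(vₓ² + vᵧ²) = √(8.97² + 9.95²) = √(179.4634) = 13.4 m/s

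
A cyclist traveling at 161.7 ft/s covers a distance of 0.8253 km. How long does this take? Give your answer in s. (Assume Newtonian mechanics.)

d = 0.8253 km × 1000.0 = 825.3 m
v = 161.7 ft/s × 0.3048 = 49.2862 m/s
t = d / v = 825.3 / 49.2862 = 16.75 s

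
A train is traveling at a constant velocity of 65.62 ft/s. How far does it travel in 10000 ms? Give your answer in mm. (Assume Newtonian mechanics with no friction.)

v = 65.62 ft/s × 0.3048 = 20.001 m/s
t = 10000 ms × 0.001 = 10.0 s
d = v × t = 20.001 × 10.0 = 200.01 m
d = 200.01 m / 0.001 = 200000 mm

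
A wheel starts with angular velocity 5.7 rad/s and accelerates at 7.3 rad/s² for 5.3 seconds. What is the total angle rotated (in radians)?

θ = ω₀t + ½αt² = 5.7×5.3 + ½×7.3×5.3² = 132.74 rad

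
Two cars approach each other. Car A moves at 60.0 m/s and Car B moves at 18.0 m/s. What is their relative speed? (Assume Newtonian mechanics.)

v_rel = v_A + v_B = 60.0 + 18.0 = 78.0 m/s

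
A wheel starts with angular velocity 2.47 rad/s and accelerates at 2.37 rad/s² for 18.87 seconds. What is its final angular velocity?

ω = ω₀ + αt = 2.47 + 2.37 × 18.87 = 47.19 rad/s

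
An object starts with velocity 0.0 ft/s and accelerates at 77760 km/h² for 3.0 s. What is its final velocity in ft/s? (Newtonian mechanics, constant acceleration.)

v₀ = 0.0 ft/s × 0.3048 = 0.0 m/s
a = 77760 km/h² × 7.716049382716049e-05 = 6.0 m/s²
v = v₀ + a × t = 0.0 + 6.0 × 3.0 = 18.0 m/s
v = 18.0 m/s / 0.3048 = 59.06 ft/s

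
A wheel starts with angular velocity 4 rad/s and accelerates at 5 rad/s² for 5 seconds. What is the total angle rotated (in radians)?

θ = ω₀t + ½αt² = 4×5 + ½×5×5² = 82.5 rad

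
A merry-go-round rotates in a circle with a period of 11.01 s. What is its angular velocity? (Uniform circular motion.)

ω = 2π/T = 2π/11.01 = 0.5707 rad/s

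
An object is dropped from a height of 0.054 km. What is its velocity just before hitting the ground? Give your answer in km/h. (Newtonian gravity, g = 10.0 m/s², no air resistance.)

h = 0.054 km × 1000.0 = 54.0 m
v = √(2gh) = √(2 × 10.0 × 54.0) = 32.8634 m/s
v = 32.8634 m/s / 0.2777777777777778 = 118.3 km/h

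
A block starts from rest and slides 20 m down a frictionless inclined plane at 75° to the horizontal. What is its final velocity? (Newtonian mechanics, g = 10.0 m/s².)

a = g sin(θ) = 10.0 × sin(75°) = 9.6593 m/s²
v = √(2ad) = √(2 × 9.6593 × 20) = 19.66 m/s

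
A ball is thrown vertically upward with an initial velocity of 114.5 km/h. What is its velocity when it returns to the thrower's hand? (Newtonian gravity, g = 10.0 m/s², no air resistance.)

By conservation of energy (no air resistance), the ball returns to the throw height with the same speed as launch, but directed downward.
|v_ground| = v₀ = 114.5 km/h
v_ground = 114.5 km/h (downward)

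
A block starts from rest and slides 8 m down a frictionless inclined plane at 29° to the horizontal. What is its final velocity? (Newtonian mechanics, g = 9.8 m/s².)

a = g sin(θ) = 9.8 × sin(29°) = 4.7511 m/s²
v = √(2ad) = √(2 × 4.7511 × 8) = 8.72 m/s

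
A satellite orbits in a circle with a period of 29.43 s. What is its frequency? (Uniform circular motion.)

f = 1/T = 1/29.43 = 0.034 Hz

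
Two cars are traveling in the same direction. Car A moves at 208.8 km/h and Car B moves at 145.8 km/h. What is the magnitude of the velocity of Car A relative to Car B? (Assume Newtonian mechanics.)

v_rel = |v_A - v_B| = |208.8 - 145.8| = 63.0 km/h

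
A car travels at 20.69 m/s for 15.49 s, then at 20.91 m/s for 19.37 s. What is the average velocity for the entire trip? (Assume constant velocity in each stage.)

d₁ = v₁t₁ = 20.69 × 15.49 = 320.4881 m
d₂ = v₂t₂ = 20.91 × 19.37 = 405.0267 m
d_total = 725.5148 m, t_total = 34.86 s
v_avg = d_total/t_total = 725.5148/34.86 = 20.81 m/s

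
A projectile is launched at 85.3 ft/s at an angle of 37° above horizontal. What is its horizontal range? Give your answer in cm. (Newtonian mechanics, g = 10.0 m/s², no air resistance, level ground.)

v₀ = 85.3 ft/s × 0.3048 = 25.9994 m/s
R = v₀² × sin(2θ) / g = 25.9994² × sin(2 × 37°) / 10.0 = 675.969 × 0.961262 / 10.0 = 64.9783 m
R = 64.9783 m / 0.01 = 6498 cm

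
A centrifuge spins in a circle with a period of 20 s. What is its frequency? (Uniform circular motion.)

f = 1/T = 1/20 = 0.05 Hz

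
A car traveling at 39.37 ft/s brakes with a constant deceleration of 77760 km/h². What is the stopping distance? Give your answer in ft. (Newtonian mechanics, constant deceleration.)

v₀ = 39.37 ft/s × 0.3048 = 12.0 m/s
a = 77760 km/h² × 7.716049382716049e-05 = 6.0 m/s²
d = v₀² / (2a) = 12.0² / (2 × 6.0) = 144.0 / 12.0 = 12.0 m
d = 12.0 m / 0.3048 = 39.37 ft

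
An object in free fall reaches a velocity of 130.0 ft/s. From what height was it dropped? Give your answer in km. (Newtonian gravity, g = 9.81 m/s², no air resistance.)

v = 130.0 ft/s × 0.3048 = 39.624 m/s
h = v² / (2g) = 39.624² / (2 × 9.81) = 80.0235 m
h = 80.0235 m / 1000.0 = 0.08002 km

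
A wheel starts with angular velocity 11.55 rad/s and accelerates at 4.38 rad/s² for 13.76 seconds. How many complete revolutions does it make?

θ = ω₀t + ½αt² = 11.55×13.76 + ½×4.38×13.76² = 573.577344 rad
Total revolutions = θ/(2π) = 573.577344/(2π) = 91.29
Complete revolutions = ⌊91.29⌋ = 91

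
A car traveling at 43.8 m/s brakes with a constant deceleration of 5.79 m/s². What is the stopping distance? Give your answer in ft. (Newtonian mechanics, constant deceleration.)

d = v₀² / (2a) = 43.8² / (2 × 5.79) = 1918.44 / 11.58 = 165.668 m
d = 165.668 m / 0.3048 = 543.5 ft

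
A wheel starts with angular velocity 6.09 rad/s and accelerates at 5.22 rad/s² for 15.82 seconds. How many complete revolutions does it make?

θ = ω₀t + ½αt² = 6.09×15.82 + ½×5.22×15.82² = 749.554764 rad
Total revolutions = θ/(2π) = 749.554764/(2π) = 119.3
Complete revolutions = ⌊119.3⌋ = 119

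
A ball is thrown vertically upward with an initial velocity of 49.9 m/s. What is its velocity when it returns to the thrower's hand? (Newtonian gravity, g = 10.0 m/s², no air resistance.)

By conservation of energy (no air resistance), the ball returns to the throw height with the same speed as launch, but directed downward.
|v_ground| = v₀ = 49.9 m/s
v_ground = 49.9 m/s (downward)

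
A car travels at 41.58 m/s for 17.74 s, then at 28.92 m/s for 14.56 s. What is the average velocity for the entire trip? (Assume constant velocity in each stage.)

d₁ = v₁t₁ = 41.58 × 17.74 = 737.6292 m
d₂ = v₂t₂ = 28.92 × 14.56 = 421.0752 m
d_total = 1158.7044 m, t_total = 32.3 s
v_avg = d_total/t_total = 1158.7044/32.3 = 35.87 m/s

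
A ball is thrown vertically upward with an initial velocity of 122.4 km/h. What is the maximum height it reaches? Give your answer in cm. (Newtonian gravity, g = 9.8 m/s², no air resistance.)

v₀ = 122.4 km/h × 0.2777777777777778 = 34.0 m/s
h_max = v₀² / (2g) = 34.0² / (2 × 9.8) = 1156.0 / 19.6 = 58.9796 m
h_max = 58.9796 m / 0.01 = 5898 cm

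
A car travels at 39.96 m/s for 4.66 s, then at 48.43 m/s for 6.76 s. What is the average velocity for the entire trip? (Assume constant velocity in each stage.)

d₁ = v₁t₁ = 39.96 × 4.66 = 186.2136 m
d₂ = v₂t₂ = 48.43 × 6.76 = 327.3868 m
d_total = 513.6004 m, t_total = 11.42 s
v_avg = d_total/t_total = 513.6004/11.42 = 44.97 m/s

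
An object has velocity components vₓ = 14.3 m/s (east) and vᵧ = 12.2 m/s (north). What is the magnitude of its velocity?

|v| = √(vₓ² + vᵧ²) = √(14.3² + 12.2²) = √(353.33) = 18.8 m/s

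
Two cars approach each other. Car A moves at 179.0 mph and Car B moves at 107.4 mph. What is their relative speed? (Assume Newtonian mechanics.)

v_rel = v_A + v_B = 179.0 + 107.4 = 286.4 mph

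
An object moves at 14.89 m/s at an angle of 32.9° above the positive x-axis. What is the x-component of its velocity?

vₓ = v cos(θ) = 14.89 × cos(32.9°) = 12.5 m/s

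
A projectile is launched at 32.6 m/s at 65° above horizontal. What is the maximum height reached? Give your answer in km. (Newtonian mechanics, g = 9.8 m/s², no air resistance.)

H = v₀² × sin²(θ) / (2g) = 32.6² × sin(65°)² / (2 × 9.8) = 1062.76 × 0.821394 / 19.6 = 44.538 m
H = 44.538 m / 1000.0 = 0.04454 km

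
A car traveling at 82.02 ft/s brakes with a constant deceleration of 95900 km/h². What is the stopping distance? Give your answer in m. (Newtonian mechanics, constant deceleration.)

v₀ = 82.02 ft/s × 0.3048 = 24.9997 m/s
a = 95900 km/h² × 7.716049382716049e-05 = 7.39969 m/s²
d = v₀² / (2a) = 24.9997² / (2 × 7.39969) = 624.985 / 14.7994 = 42.23 m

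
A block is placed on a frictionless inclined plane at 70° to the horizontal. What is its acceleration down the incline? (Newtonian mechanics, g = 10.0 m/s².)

a = g sin(θ) = 10.0 × sin(70°) = 10.0 × 0.9397 = 9.4 m/s²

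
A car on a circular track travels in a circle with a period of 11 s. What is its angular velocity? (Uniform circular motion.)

ω = 2π/T = 2π/11 = 0.5712 rad/s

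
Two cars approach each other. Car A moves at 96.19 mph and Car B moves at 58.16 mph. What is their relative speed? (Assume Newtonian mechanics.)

v_rel = v_A + v_B = 96.19 + 58.16 = 154.35 mph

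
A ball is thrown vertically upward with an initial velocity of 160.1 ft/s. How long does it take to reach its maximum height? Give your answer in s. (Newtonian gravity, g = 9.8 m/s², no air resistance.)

v₀ = 160.1 ft/s × 0.3048 = 48.7985 m/s
t_up = v₀ / g = 48.7985 / 9.8 = 4.979 s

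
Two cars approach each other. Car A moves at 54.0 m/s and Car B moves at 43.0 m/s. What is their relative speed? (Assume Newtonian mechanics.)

v_rel = v_A + v_B = 54.0 + 43.0 = 97.0 m/s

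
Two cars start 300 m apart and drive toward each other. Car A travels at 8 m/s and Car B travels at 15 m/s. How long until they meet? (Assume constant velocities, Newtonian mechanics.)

Combined speed: v_combined = 8 + 15 = 23 m/s
Time to meet: t = d/v_combined = 300/23 = 13.04 s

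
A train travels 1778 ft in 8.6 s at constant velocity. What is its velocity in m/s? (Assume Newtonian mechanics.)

d = 1778 ft × 0.3048 = 541.934 m
v = d / t = 541.934 / 8.6 = 63.02 m/s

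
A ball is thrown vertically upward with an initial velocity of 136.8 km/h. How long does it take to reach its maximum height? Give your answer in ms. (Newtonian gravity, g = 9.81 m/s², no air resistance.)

v₀ = 136.8 km/h × 0.2777777777777778 = 38.0 m/s
t_up = v₀ / g = 38.0 / 9.81 = 3.8736 s
t_up = 3.8736 s / 0.001 = 3874 ms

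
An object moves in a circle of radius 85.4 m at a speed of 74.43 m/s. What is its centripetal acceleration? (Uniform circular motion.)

a_c = v²/r = 74.43²/85.4 = 5539.8249/85.4 = 64.87 m/s²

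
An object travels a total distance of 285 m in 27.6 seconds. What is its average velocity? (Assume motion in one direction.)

v_avg = Δd / Δt = 285 / 27.6 = 10.33 m/s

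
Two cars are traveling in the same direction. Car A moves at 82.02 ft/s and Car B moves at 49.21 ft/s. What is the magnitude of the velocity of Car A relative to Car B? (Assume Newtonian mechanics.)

v_rel = |v_A - v_B| = |82.02 - 49.21| = 32.81 ft/s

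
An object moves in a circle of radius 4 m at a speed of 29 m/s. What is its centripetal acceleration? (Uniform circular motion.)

a_c = v²/r = 29²/4 = 841/4 = 210.25 m/s²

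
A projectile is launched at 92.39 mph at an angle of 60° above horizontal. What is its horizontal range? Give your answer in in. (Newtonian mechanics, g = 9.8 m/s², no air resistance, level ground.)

v₀ = 92.39 mph × 0.44704 = 41.302 m/s
R = v₀² × sin(2θ) / g = 41.302² × sin(2 × 60°) / 9.8 = 1705.86 × 0.866025 / 9.8 = 150.747 m
R = 150.747 m / 0.0254 = 5935 in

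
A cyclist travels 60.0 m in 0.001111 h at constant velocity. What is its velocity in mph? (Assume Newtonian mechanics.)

t = 0.001111 h × 3600.0 = 3.9996 s
v = d / t = 60.0 / 3.9996 = 15.0015 m/s
v = 15.0015 m/s / 0.44704 = 33.56 mph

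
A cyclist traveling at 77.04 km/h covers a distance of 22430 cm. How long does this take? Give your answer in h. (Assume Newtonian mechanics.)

d = 22430 cm × 0.01 = 224.3 m
v = 77.04 km/h × 0.2777777777777778 = 21.4 m/s
t = d / v = 224.3 / 21.4 = 10.4813 s
t = 10.4813 s / 3600.0 = 0.002911 h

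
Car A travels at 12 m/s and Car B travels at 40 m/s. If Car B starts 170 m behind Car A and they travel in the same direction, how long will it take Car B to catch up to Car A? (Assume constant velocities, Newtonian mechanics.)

Relative speed: v_rel = 40 - 12 = 28 m/s
Time to catch: t = d₀/v_rel = 170/28 = 6.07 s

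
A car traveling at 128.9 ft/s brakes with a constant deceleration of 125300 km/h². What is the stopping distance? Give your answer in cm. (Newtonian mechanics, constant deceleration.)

v₀ = 128.9 ft/s × 0.3048 = 39.2887 m/s
a = 125300 km/h² × 7.716049382716049e-05 = 9.66821 m/s²
d = v₀² / (2a) = 39.2887² / (2 × 9.66821) = 1543.6 / 19.3364 = 79.8287 m
d = 79.8287 m / 0.01 = 7983 cm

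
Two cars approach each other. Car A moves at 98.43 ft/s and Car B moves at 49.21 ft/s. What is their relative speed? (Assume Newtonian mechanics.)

v_rel = v_A + v_B = 98.43 + 49.21 = 147.64 ft/s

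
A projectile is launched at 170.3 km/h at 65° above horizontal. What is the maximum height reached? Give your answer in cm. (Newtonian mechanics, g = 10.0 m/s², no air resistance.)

v₀ = 170.3 km/h × 0.2777777777777778 = 47.3056 m/s
H = v₀² × sin²(θ) / (2g) = 47.3056² × sin(65°)² / (2 × 10.0) = 2237.82 × 0.821394 / 20.0 = 91.9066 m
H = 91.9066 m / 0.01 = 9191 cm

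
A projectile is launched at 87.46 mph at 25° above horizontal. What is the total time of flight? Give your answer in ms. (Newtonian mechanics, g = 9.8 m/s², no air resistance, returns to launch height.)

v₀ = 87.46 mph × 0.44704 = 39.0981 m/s
T = 2 × v₀ × sin(θ) / g = 2 × 39.0981 × sin(25°) / 9.8 = 2 × 39.0981 × 0.422618 / 9.8 = 3.37216 s
T = 3.37216 s / 0.001 = 3372 ms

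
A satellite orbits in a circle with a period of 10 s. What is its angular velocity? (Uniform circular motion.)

ω = 2π/T = 2π/10 = 0.6283 rad/s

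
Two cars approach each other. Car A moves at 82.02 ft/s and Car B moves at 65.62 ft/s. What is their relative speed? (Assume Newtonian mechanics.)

v_rel = v_A + v_B = 82.02 + 65.62 = 147.64 ft/s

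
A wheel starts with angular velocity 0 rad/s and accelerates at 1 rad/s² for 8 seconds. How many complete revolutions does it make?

θ = ω₀t + ½αt² = 0×8 + ½×1×8² = 32.0 rad
Total revolutions = θ/(2π) = 32.0/(2π) = 5.09
Complete revolutions = ⌊5.09⌋ = 5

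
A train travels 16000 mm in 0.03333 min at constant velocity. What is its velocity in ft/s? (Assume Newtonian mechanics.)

d = 16000 mm × 0.001 = 16.0 m
t = 0.03333 min × 60.0 = 1.9998 s
v = d / t = 16.0 / 1.9998 = 8.0008 m/s
v = 8.0008 m/s / 0.3048 = 26.25 ft/s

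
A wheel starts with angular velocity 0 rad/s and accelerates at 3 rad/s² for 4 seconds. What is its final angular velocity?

ω = ω₀ + αt = 0 + 3 × 4 = 12 rad/s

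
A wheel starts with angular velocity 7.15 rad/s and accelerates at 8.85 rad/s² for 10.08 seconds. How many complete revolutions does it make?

θ = ω₀t + ½αt² = 7.15×10.08 + ½×8.85×10.08² = 521.68032 rad
Total revolutions = θ/(2π) = 521.68032/(2π) = 83.03
Complete revolutions = ⌊83.03⌋ = 83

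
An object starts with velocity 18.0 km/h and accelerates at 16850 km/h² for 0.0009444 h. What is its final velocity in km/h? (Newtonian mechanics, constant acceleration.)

v₀ = 18.0 km/h × 0.2777777777777778 = 5.0 m/s
a = 16850 km/h² × 7.716049382716049e-05 = 1.30015 m/s²
t = 0.0009444 h × 3600.0 = 3.39984 s
v = v₀ + a × t = 5.0 + 1.30015 × 3.39984 = 9.4203 m/s
v = 9.4203 m/s / 0.2777777777777778 = 33.91 km/h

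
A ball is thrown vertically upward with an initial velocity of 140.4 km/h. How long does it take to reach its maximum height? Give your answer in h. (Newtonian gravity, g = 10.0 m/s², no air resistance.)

v₀ = 140.4 km/h × 0.2777777777777778 = 39.0 m/s
t_up = v₀ / g = 39.0 / 10.0 = 3.9 s
t_up = 3.9 s / 3600.0 = 0.001083 h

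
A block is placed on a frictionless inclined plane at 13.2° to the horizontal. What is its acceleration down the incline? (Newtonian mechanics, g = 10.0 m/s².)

a = g sin(θ) = 10.0 × sin(13.2°) = 10.0 × 0.2284 = 2.28 m/s²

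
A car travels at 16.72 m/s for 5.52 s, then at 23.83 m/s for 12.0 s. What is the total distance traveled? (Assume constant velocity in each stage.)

d₁ = v₁t₁ = 16.72 × 5.52 = 92.2944 m
d₂ = v₂t₂ = 23.83 × 12.0 = 285.96 m
d_total = 92.2944 + 285.96 = 378.25 m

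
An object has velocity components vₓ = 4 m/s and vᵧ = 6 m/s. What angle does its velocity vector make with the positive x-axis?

θ = arctan(vᵧ/vₓ) = arctan(6/4) = 56.31°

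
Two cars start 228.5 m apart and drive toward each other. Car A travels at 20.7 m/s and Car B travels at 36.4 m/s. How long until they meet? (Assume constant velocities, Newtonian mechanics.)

Combined speed: v_combined = 20.7 + 36.4 = 57.1 m/s
Time to meet: t = d/v_combined = 228.5/57.1 = 4.0 s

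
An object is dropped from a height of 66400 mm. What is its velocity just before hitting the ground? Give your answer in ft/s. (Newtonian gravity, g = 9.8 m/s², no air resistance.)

h = 66400 mm × 0.001 = 66.4 m
v = √(2gh) = √(2 × 9.8 × 66.4) = 36.0755 m/s
v = 36.0755 m/s / 0.3048 = 118.4 ft/s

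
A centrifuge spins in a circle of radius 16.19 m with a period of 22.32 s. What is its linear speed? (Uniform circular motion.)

v = 2πr/T = 2π×16.19/22.32 = 4.56 m/s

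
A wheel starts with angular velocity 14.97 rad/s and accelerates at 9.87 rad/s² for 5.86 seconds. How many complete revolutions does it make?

θ = ω₀t + ½αt² = 14.97×5.86 + ½×9.87×5.86² = 257.190126 rad
Total revolutions = θ/(2π) = 257.190126/(2π) = 40.93
Complete revolutions = ⌊40.93⌋ = 40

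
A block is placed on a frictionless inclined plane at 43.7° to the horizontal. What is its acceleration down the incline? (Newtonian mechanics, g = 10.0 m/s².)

a = g sin(θ) = 10.0 × sin(43.7°) = 10.0 × 0.6909 = 6.91 m/s²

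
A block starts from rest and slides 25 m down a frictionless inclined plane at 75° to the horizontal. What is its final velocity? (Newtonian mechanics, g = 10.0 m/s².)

a = g sin(θ) = 10.0 × sin(75°) = 9.6593 m/s²
v = √(2ad) = √(2 × 9.6593 × 25) = 21.98 m/s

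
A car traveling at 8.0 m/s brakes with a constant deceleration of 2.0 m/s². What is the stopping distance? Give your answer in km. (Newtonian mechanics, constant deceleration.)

d = v₀² / (2a) = 8.0² / (2 × 2.0) = 64.0 / 4.0 = 16.0 m
d = 16.0 m / 1000.0 = 0.016 km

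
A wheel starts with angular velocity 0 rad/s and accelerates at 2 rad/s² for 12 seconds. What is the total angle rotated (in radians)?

θ = ω₀t + ½αt² = 0×12 + ½×2×12² = 144.0 rad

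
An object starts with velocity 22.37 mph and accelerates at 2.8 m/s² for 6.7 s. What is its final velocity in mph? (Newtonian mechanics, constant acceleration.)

v₀ = 22.37 mph × 0.44704 = 10.0003 m/s
v = v₀ + a × t = 10.0003 + 2.8 × 6.7 = 28.7603 m/s
v = 28.7603 m/s / 0.44704 = 64.33 mph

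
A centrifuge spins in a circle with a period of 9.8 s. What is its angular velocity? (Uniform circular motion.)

ω = 2π/T = 2π/9.8 = 0.6411 rad/s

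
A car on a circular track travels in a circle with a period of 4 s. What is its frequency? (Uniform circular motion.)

f = 1/T = 1/4 = 0.25 Hz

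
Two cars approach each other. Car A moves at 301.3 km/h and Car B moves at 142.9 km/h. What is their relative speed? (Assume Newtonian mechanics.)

v_rel = v_A + v_B = 301.3 + 142.9 = 444.2 km/h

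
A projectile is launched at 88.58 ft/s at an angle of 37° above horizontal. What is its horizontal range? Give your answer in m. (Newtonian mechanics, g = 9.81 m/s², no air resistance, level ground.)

v₀ = 88.58 ft/s × 0.3048 = 26.9992 m/s
R = v₀² × sin(2θ) / g = 26.9992² × sin(2 × 37°) / 9.81 = 728.957 × 0.961262 / 9.81 = 71.43 m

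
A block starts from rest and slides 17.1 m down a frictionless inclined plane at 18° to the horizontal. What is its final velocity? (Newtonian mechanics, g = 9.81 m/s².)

a = g sin(θ) = 9.81 × sin(18°) = 3.0315 m/s²
v = √(2ad) = √(2 × 3.0315 × 17.1) = 10.18 m/s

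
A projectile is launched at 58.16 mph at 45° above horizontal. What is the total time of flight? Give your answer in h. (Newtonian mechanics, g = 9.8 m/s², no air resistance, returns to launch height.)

v₀ = 58.16 mph × 0.44704 = 25.9998 m/s
T = 2 × v₀ × sin(θ) / g = 2 × 25.9998 × sin(45°) / 9.8 = 2 × 25.9998 × 0.707107 / 9.8 = 3.75197 s
T = 3.75197 s / 3600.0 = 0.001042 h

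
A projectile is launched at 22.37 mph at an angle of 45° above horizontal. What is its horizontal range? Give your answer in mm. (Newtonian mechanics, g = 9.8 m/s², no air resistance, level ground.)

v₀ = 22.37 mph × 0.44704 = 10.0003 m/s
R = v₀² × sin(2θ) / g = 10.0003² × sin(2 × 45°) / 9.8 = 100.006 × 1.0 / 9.8 = 10.2047 m
R = 10.2047 m / 0.001 = 10200 mm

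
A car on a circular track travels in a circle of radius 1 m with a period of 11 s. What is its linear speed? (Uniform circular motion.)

v = 2πr/T = 2π×1/11 = 0.57 m/s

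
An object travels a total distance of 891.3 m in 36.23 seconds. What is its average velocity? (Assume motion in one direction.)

v_avg = Δd / Δt = 891.3 / 36.23 = 24.6 m/s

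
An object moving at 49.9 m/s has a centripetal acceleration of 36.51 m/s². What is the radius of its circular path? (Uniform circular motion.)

r = v²/a_c = 49.9²/36.51 = 68.2 m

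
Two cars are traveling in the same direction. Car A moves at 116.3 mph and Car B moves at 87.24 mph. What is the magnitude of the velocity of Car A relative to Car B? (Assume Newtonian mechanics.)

v_rel = |v_A - v_B| = |116.3 - 87.24| = 29.06 mph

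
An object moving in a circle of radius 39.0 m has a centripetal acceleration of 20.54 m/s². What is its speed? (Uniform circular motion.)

v = √(a_c × r) = √(20.54 × 39.0) = 28.3 m/s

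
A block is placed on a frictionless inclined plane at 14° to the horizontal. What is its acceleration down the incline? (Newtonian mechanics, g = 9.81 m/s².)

a = g sin(θ) = 9.81 × sin(14°) = 9.81 × 0.2419 = 2.37 m/s²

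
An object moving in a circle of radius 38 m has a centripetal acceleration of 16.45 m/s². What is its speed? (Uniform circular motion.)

v = √(a_c × r) = √(16.45 × 38) = 25.0 m/s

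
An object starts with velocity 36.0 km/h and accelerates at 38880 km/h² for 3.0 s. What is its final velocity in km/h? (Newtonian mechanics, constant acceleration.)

v₀ = 36.0 km/h × 0.2777777777777778 = 10.0 m/s
a = 38880 km/h² × 7.716049382716049e-05 = 3.0 m/s²
v = v₀ + a × t = 10.0 + 3.0 × 3.0 = 19.0 m/s
v = 19.0 m/s / 0.2777777777777778 = 68.4 km/h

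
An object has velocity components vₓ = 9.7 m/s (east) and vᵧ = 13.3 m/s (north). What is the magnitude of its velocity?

|v| = √(vₓ² + vᵧ²) = √(9.7² + 13.3²) = √(270.98) = 16.46 m/s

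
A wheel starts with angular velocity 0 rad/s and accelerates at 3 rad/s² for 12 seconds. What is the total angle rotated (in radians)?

θ = ω₀t + ½αt² = 0×12 + ½×3×12² = 216.0 rad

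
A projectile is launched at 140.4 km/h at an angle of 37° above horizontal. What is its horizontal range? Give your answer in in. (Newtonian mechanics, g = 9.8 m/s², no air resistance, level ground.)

v₀ = 140.4 km/h × 0.2777777777777778 = 39.0 m/s
R = v₀² × sin(2θ) / g = 39.0² × sin(2 × 37°) / 9.8 = 1521.0 × 0.961262 / 9.8 = 149.192 m
R = 149.192 m / 0.0254 = 5874 in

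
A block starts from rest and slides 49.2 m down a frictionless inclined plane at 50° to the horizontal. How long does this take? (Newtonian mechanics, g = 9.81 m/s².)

a = g sin(θ) = 9.81 × sin(50°) = 7.5149 m/s²
t = √(2d/a) = √(2 × 49.2 / 7.5149) = 3.62 s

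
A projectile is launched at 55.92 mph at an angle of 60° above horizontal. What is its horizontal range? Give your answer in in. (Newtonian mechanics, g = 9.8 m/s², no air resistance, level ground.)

v₀ = 55.92 mph × 0.44704 = 24.9985 m/s
R = v₀² × sin(2θ) / g = 24.9985² × sin(2 × 60°) / 9.8 = 624.925 × 0.866025 / 9.8 = 55.2246 m
R = 55.2246 m / 0.0254 = 2174 in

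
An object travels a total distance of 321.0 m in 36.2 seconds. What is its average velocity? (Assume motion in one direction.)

v_avg = Δd / Δt = 321.0 / 36.2 = 8.87 m/s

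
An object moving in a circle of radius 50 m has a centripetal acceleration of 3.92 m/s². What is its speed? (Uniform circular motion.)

v = √(a_c × r) = √(3.92 × 50) = 14.0 m/s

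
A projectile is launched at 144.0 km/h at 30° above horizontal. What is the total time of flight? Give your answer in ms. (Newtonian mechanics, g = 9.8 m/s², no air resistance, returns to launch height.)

v₀ = 144.0 km/h × 0.2777777777777778 = 40.0 m/s
T = 2 × v₀ × sin(θ) / g = 2 × 40.0 × sin(30°) / 9.8 = 2 × 40.0 × 0.5 / 9.8 = 4.08163 s
T = 4.08163 s / 0.001 = 4082 ms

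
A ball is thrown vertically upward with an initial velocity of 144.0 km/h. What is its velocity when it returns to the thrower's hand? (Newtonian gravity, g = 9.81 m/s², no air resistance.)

By conservation of energy (no air resistance), the ball returns to the throw height with the same speed as launch, but directed downward.
|v_ground| = v₀ = 144.0 km/h
v_ground = 144.0 km/h (downward)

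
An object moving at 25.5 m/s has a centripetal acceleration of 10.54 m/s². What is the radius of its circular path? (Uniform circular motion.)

r = v²/a_c = 25.5²/10.54 = 61.69 m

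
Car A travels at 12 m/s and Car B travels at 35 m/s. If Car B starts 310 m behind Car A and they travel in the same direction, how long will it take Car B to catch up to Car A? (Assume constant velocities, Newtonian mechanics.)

Relative speed: v_rel = 35 - 12 = 23 m/s
Time to catch: t = d₀/v_rel = 310/23 = 13.48 s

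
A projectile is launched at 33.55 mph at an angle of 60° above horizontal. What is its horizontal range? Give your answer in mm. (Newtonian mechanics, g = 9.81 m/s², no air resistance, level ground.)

v₀ = 33.55 mph × 0.44704 = 14.9982 m/s
R = v₀² × sin(2θ) / g = 14.9982² × sin(2 × 60°) / 9.81 = 224.946 × 0.866025 / 9.81 = 19.8582 m
R = 19.8582 m / 0.001 = 19860 mm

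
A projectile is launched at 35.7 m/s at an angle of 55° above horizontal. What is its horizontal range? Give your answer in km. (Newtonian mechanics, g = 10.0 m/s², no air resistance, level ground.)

R = v₀² × sin(2θ) / g = 35.7² × sin(2 × 55°) / 10.0 = 1274.49 × 0.939693 / 10.0 = 119.763 m
R = 119.763 m / 1000.0 = 0.1198 km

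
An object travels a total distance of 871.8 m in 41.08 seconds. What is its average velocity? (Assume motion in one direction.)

v_avg = Δd / Δt = 871.8 / 41.08 = 21.22 m/s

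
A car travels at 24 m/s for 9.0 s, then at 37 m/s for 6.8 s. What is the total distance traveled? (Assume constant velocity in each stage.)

d₁ = v₁t₁ = 24 × 9.0 = 216.0 m
d₂ = v₂t₂ = 37 × 6.8 = 251.6 m
d_total = 216.0 + 251.6 = 467.6 m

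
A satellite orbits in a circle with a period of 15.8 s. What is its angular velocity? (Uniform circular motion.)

ω = 2π/T = 2π/15.8 = 0.3977 rad/s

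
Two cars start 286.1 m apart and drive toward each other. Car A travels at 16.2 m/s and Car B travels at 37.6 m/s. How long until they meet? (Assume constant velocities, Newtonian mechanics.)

Combined speed: v_combined = 16.2 + 37.6 = 53.8 m/s
Time to meet: t = d/v_combined = 286.1/53.8 = 5.32 s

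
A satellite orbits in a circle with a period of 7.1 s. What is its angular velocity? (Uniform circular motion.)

ω = 2π/T = 2π/7.1 = 0.885 rad/s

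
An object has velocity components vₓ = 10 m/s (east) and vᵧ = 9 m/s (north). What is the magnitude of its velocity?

|v| = √(vₓ² + vᵧ²) = √(10² + 9²) = √(181) = 13.45 m/s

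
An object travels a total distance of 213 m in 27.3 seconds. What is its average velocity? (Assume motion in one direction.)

v_avg = Δd / Δt = 213 / 27.3 = 7.8 m/s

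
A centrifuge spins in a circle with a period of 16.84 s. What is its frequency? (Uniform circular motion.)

f = 1/T = 1/16.84 = 0.0594 Hz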